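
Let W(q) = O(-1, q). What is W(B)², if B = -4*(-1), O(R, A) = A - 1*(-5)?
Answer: 81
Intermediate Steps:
O(R, A) = 5 + A (O(R, A) = A + 5 = 5 + A)
B = 4
W(q) = 5 + q
W(B)² = (5 + 4)² = 9² = 81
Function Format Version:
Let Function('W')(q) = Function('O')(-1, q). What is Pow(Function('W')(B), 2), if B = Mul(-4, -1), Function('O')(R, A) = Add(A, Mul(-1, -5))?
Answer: 81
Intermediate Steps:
Function('O')(R, A) = Add(5, A) (Function('O')(R, A) = Add(A, 5) = Add(5, A))
B = 4
Function('W')(q) = Add(5, q)
Pow(Function('W')(B), 2) = Pow(Add(5, 4), 2) = Pow(9, 2) = 81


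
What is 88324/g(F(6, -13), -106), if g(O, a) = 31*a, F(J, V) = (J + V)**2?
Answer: -44162/1643 ≈ -26.879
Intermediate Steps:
88324/g(F(6, -13), -106) = 88324/((31*(-106))) = 88324/(-3286) = 88324*(-1/3286) = -44162/1643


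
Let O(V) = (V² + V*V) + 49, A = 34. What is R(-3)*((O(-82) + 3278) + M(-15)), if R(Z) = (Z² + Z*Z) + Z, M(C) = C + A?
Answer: 251910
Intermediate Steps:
M(C) = 34 + C (M(C) = C + 34 = 34 + C)
O(V) = 49 + 2*V² (O(V) = (V² + V²) + 49 = 2*V² + 49 = 49 + 2*V²)
R(Z) = Z + 2*Z² (R(Z) = (Z² + Z²) + Z = 2*Z² + Z = Z + 2*Z²)
R(-3)*((O(-82) + 3278) + M(-15)) = (-3*(1 + 2*(-3)))*(((49 + 2*(-82)²) + 3278) + (34 - 15)) = (-3*(1 - 6))*(((49 + 2*6724) + 3278) + 19) = (-3*(-5))*(((49 + 13448) + 3278) + 19) = 15*((13497 + 3278) + 19) = 15*(16775 + 19) = 15*16794 = 251910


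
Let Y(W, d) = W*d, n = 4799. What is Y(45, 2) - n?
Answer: -4709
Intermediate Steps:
Y(45, 2) - n = 45*2 - 1*4799 = 90 - 4799 = -4709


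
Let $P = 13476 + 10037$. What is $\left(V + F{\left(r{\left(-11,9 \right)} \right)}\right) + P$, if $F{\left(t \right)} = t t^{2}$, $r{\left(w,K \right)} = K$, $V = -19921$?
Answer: $4321$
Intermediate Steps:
$F{\left(t \right)} = t^{3}$
$P = 23513$
$\left(V + F{\left(r{\left(-11,9 \right)} \right)}\right) + P = \left(-19921 + 9^{3}\right) + 23513 = \left(-19921 + 729\right) + 23513 = -19192 + 23513 = 4321$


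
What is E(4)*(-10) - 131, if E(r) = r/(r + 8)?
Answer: -403/3 ≈ -134.33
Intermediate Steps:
E(r) = r/(8 + r)
E(4)*(-10) - 131 = (4/(8 + 4))*(-10) - 131 = (4/12)*(-10) - 131 = (4*(1/12))*(-10) - 131 = (⅓)*(-10) - 131 = -10/3 - 131 = -403/3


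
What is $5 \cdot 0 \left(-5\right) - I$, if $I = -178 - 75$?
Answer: $253$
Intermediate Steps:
$I = -253$ ($I = -178 - 75 = -253$)
$5 \cdot 0 \left(-5\right) - I = 5 \cdot 0 \left(-5\right) - -253 = 0 \left(-5\right) + 253 = 0 + 253 = 253$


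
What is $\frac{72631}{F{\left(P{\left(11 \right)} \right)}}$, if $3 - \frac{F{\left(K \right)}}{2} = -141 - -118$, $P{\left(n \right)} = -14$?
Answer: $\frac{5587}{4} \approx 1396.8$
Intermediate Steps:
$F{\left(K \right)} = 52$ ($F{\left(K \right)} = 6 - 2 \left(-141 - -118\right) = 6 - 2 \left(-141 + 118\right) = 6 - -46 = 6 + 46 = 52$)
$\frac{72631}{F{\left(P{\left(11 \right)} \right)}} = \frac{72631}{52} = 72631 \cdot \frac{1}{52} = \frac{5587}{4}$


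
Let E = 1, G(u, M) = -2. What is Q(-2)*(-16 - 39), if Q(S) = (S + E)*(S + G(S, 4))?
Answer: -220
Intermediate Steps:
Q(S) = (1 + S)*(-2 + S) (Q(S) = (S + 1)*(S - 2) = (1 + S)*(-2 + S))
Q(-2)*(-16 - 39) = (-2 + (-2)**2 - 1*(-2))*(-16 - 39) = (-2 + 4 + 2)*(-55) = 4*(-55) = -220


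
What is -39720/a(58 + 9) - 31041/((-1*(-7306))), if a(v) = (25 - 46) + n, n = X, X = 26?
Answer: -58069905/7306 ≈ -7948.3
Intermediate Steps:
n = 26
a(v) = 5 (a(v) = (25 - 46) + 26 = -21 + 26 = 5)
-39720/a(58 + 9) - 31041/((-1*(-7306))) = -39720/5 - 31041/((-1*(-7306))) = -39720*⅕ - 31041/7306 = -7944 - 31041*1/7306 = -7944 - 31041/7306 = -58069905/7306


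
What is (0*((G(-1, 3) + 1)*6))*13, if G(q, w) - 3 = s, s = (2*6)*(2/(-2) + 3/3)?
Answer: 0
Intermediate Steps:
s = 0 (s = 12*(2*(-½) + 3*(⅓)) = 12*(-1 + 1) = 12*0 = 0)
G(q, w) = 3 (G(q, w) = 3 + 0 = 3)
(0*((G(-1, 3) + 1)*6))*13 = (0*((3 + 1)*6))*13 = (0*(4*6))*13 = (0*24)*13 = 0*13 = 0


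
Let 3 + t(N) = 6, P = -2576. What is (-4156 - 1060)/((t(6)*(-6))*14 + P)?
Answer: 1304/707 ≈ 1.8444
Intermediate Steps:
t(N) = 3 (t(N) = -3 + 6 = 3)
(-4156 - 1060)/((t(6)*(-6))*14 + P) = (-4156 - 1060)/((3*(-6))*14 - 2576) = -5216/(-18*14 - 2576) = -5216/(-252 - 2576) = -5216/(-2828) = -5216*(-1/2828) = 1304/707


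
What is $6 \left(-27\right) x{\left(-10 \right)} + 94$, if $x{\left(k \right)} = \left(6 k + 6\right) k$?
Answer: $-87386$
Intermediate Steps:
$x{\left(k \right)} = k \left(6 + 6 k\right)$ ($x{\left(k \right)} = \left(6 + 6 k\right) k = k \left(6 + 6 k\right)$)
$6 \left(-27\right) x{\left(-10 \right)} + 94 = 6 \left(-27\right) 6 \left(-10\right) \left(1 - 10\right) + 94 = - 162 \cdot 6 \left(-10\right) \left(-9\right) + 94 = \left(-162\right) 540 + 94 = -87480 + 94 = -87386$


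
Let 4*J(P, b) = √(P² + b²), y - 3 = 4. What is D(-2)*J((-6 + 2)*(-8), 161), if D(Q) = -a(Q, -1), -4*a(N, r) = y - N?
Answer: 9*√26945/16 ≈ 92.334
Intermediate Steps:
y = 7 (y = 3 + 4 = 7)
a(N, r) = -7/4 + N/4 (a(N, r) = -(7 - N)/4 = -7/4 + N/4)
J(P, b) = √(P² + b²)/4
D(Q) = 7/4 - Q/4 (D(Q) = -(-7/4 + Q/4) = 7/4 - Q/4)
D(-2)*J((-6 + 2)*(-8), 161) = (7/4 - ¼*(-2))*(√(((-6 + 2)*(-8))² + 161²)/4) = (7/4 + ½)*(√((-4*(-8))² + 25921)/4) = 9*(√(32² + 25921)/4)/4 = 9*(√(1024 + 25921)/4)/4 = 9*(√26945/4)/4 = 9*√26945/16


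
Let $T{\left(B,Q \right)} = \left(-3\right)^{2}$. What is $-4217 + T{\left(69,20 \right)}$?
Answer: $-4208$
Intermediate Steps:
$T{\left(B,Q \right)} = 9$
$-4217 + T{\left(69,20 \right)} = -4217 + 9 = -4208$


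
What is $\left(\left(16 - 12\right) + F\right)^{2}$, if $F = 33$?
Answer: $1369$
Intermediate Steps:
$\left(\left(16 - 12\right) + F\right)^{2} = \left(\left(16 - 12\right) + 33\right)^{2} = \left(4 + 33\right)^{2} = 37^{2} = 1369$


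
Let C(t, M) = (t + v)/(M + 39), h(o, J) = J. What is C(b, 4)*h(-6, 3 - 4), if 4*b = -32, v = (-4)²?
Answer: -8/43 ≈ -0.18605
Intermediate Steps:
v = 16
b = -8 (b = (¼)*(-32) = -8)
C(t, M) = (16 + t)/(39 + M) (C(t, M) = (t + 16)/(M + 39) = (16 + t)/(39 + M))
C(b, 4)*h(-6, 3 - 4) = ((16 - 8)/(39 + 4))*(3 - 4) = (8/43)*(-1) = -8/43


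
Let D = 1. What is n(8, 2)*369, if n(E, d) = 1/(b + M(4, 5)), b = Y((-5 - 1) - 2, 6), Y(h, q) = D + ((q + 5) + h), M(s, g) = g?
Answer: 41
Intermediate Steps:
Y(h, q) = 6 + h + q (Y(h, q) = 1 + ((q + 5) + h) = 1 + ((5 + q) + h) = 1 + (5 + h + q) = 6 + h + q)
b = 4 (b = 6 + ((-5 - 1) - 2) + 6 = 6 + (-6 - 2) + 6 = 6 - 8 + 6 = 4)
n(E, d) = ⅑ (n(E, d) = 1/(4 + 5) = 1/9 = ⅑)
n(8, 2)*369 = (⅑)*369 = 41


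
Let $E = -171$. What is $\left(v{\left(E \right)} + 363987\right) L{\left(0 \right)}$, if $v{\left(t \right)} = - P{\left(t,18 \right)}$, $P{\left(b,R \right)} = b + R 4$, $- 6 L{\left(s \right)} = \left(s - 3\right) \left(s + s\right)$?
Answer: $0$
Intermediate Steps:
$L{\left(s \right)} = - \frac{s \left(-3 + s\right)}{3}$ ($L{\left(s \right)} = - \frac{\left(s - 3\right) \left(s + s\right)}{6} = - \frac{\left(-3 + s\right) 2 s}{6} = - \frac{2 s \left(-3 + s\right)}{6} = - \frac{s \left(-3 + s\right)}{3}$)
$P{\left(b,R \right)} = b + 4 R$
$v{\left(t \right)} = -72 - t$ ($v{\left(t \right)} = - (t + 4 \cdot 18) = - (t + 72) = - (72 + t) = -72 - t$)
$\left(v{\left(E \right)} + 363987\right) L{\left(0 \right)} = \left(\left(-72 - -171\right) + 363987\right) \frac{1}{3} \cdot 0 \left(3 - 0\right) = \left(\left(-72 + 171\right) + 363987\right) \frac{1}{3} \cdot 0 \left(3 + 0\right) = \left(99 + 363987\right) \frac{1}{3} \cdot 0 \cdot 3 = 364086 \cdot 0 = 0$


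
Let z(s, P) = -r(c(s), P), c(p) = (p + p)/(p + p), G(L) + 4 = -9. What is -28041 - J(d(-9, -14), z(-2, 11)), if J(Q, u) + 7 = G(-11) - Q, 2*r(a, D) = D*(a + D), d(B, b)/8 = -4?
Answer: -28053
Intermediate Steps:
d(B, b) = -32 (d(B, b) = 8*(-4) = -32)
G(L) = -13 (G(L) = -4 - 9 = -13)
c(p) = 1 (c(p) = (2*p)/((2*p)) = (2*p)*(1/(2*p)) = 1)
r(a, D) = D*(D + a)/2 (r(a, D) = (D*(a + D))/2 = (D*(D + a))/2 = D*(D + a)/2)
z(s, P) = -P*(1 + P)/2 (z(s, P) = -P*(P + 1)/2 = -P*(1 + P)/2)
J(Q, u) = -20 - Q (J(Q, u) = -7 + (-13 - Q) = -20 - Q)
-28041 - J(d(-9, -14), z(-2, 11)) = -28041 - (-20 - 1*(-32)) = -28041 - (-20 + 32) = -28041 - 1*12 = -28041 - 12 = -28053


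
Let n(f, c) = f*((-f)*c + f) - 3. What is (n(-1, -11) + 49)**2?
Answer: 3364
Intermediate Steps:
n(f, c) = -3 + f*(f - c*f) (n(f, c) = f*(-c*f + f) - 3 = f*(f - c*f) - 3 = -3 + f*(f - c*f))
(n(-1, -11) + 49)**2 = ((-3 + (-1)**2 - 1*(-11)*(-1)**2) + 49)**2 = ((-3 + 1 - 1*(-11)*1) + 49)**2 = ((-3 + 1 + 11) + 49)**2 = (9 + 49)**2 = 58**2 = 3364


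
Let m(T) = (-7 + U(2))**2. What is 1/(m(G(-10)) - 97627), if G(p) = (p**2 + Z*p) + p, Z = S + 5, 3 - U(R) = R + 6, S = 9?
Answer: -1/97483 ≈ -1.0258e-5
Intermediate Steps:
U(R) = -3 - R (U(R) = 3 - (R + 6) = 3 - (6 + R) = 3 + (-6 - R) = -3 - R)
Z = 14 (Z = 9 + 5 = 14)
G(p) = p**2 + 15*p (G(p) = (p**2 + 14*p) + p = p**2 + 15*p)
m(T) = 144 (m(T) = (-7 + (-3 - 1*2))**2 = (-7 + (-3 - 2))**2 = (-7 - 5)**2 = (-12)**2 = 144)
1/(m(G(-10)) - 97627) = 1/(144 - 97627) = 1/(-97483) = -1/97483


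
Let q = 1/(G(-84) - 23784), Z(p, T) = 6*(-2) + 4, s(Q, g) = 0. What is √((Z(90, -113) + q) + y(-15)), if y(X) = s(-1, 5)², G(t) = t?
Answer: I*√126596535/3978 ≈ 2.8284*I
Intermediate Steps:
Z(p, T) = -8 (Z(p, T) = -12 + 4 = -8)
y(X) = 0 (y(X) = 0² = 0)
q = -1/23868 (q = 1/(-84 - 23784) = 1/(-23868) = -1/23868 ≈ -4.1897e-5)
√((Z(90, -113) + q) + y(-15)) = √((-8 - 1/23868) + 0) = √(-190945/23868 + 0) = √(-190945/23868) = I*√126596535/3978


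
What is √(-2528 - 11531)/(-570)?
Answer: -I*√14059/570 ≈ -0.20802*I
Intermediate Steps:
√(-2528 - 11531)/(-570) = √(-14059)*(-1/570) = (I*√14059)*(-1/570) = -I*√14059/570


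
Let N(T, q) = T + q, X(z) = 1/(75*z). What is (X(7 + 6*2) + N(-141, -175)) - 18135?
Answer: -26292674/1425 ≈ -18451.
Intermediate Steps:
X(z) = 1/(75*z)
(X(7 + 6*2) + N(-141, -175)) - 18135 = (1/(75*(7 + 6*2)) + (-141 - 175)) - 18135 = (1/(75*(7 + 12)) - 316) - 18135 = ((1/75)/19 - 316) - 18135 = ((1/75)*(1/19) - 316) - 18135 = (1/1425 - 316) - 18135 = -450299/1425 - 18135 = -26292674/1425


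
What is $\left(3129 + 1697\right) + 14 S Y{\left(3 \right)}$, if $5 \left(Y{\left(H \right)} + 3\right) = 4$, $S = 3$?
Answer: $\frac{23668}{5} \approx 4733.6$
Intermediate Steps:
$Y{\left(H \right)} = - \frac{11}{5}$ ($Y{\left(H \right)} = -3 + \frac{1}{5} \cdot 4 = -3 + \frac{4}{5} = - \frac{11}{5}$)
$\left(3129 + 1697\right) + 14 S Y{\left(3 \right)} = \left(3129 + 1697\right) + 14 \cdot 3 \left(- \frac{11}{5}\right) = 4826 + 42 \left(- \frac{11}{5}\right) = 4826 - \frac{462}{5} = \frac{23668}{5}$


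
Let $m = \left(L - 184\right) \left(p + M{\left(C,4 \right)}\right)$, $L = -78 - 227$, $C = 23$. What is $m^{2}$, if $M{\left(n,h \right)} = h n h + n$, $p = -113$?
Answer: $18480227364$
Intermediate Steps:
$M{\left(n,h \right)} = n + n h^{2}$ ($M{\left(n,h \right)} = n h^{2} + n = n + n h^{2}$)
$L = -305$ ($L = -78 - 227 = -305$)
$m = -135942$ ($m = \left(-305 - 184\right) \left(-113 + 23 \left(1 + 4^{2}\right)\right) = - 489 \left(-113 + 23 \left(1 + 16\right)\right) = - 489 \left(-113 + 23 \cdot 17\right) = - 489 \left(-113 + 391\right) = \left(-489\right) 278 = -135942$)
$m^{2} = \left(-135942\right)^{2} = 18480227364$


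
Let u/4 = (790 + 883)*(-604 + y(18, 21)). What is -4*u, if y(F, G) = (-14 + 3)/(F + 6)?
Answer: 48540422/3 ≈ 1.6180e+7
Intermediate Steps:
y(F, G) = -11/(6 + F)
u = -24270211/6 (u = 4*((790 + 883)*(-604 - 11/(6 + 18))) = 4*(1673*(-604 - 11/24)) = 4*(1673*(-14507/24)) = 4*(-24270211/24) = -24270211/6 ≈ -4.0450e+6)
-4*u = -4*(-24270211/6) = 48540422/3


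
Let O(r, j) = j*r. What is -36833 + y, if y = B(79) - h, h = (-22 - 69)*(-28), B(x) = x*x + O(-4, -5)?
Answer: -33120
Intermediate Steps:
B(x) = 20 + x² (B(x) = x*x - 5*(-4) = x² + 20 = 20 + x²)
h = 2548 (h = -91*(-28) = 2548)
y = 3713 (y = (20 + 79²) - 1*2548 = (20 + 6241) - 2548 = 6261 - 2548 = 3713)
-36833 + y = -36833 + 3713 = -33120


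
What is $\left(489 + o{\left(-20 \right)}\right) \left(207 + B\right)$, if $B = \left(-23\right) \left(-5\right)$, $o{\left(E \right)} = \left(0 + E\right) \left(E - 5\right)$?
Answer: $318458$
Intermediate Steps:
$o{\left(E \right)} = E \left(-5 + E\right)$
$B = 115$
$\left(489 + o{\left(-20 \right)}\right) \left(207 + B\right) = \left(489 - 20 \left(-5 - 20\right)\right) \left(207 + 115\right) = \left(489 - -500\right) 322 = \left(489 + 500\right) 322 = 989 \cdot 322 = 318458$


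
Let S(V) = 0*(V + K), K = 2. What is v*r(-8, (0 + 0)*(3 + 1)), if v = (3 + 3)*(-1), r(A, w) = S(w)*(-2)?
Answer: 0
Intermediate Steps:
S(V) = 0 (S(V) = 0*(V + 2) = 0*(2 + V) = 0)
r(A, w) = 0 (r(A, w) = 0*(-2) = 0)
v = -6 (v = 6*(-1) = -6)
v*r(-8, (0 + 0)*(3 + 1)) = -6*0 = 0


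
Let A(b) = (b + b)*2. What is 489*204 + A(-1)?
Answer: 99752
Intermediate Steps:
A(b) = 4*b (A(b) = (2*b)*2 = 4*b)
489*204 + A(-1) = 489*204 + 4*(-1) = 99756 - 4 = 99752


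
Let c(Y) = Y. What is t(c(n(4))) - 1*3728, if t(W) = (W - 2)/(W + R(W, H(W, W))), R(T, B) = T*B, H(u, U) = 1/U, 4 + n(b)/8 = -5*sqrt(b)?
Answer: -137898/37 ≈ -3727.0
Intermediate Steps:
n(b) = -32 - 40*sqrt(b) (n(b) = -32 + 8*(-5*sqrt(b)) = -32 - 40*sqrt(b))
R(T, B) = B*T
t(W) = (-2 + W)/(1 + W) (t(W) = (W - 2)/(W + W/W) = (-2 + W)/(W + 1) = (-2 + W)/(1 + W))
t(c(n(4))) - 1*3728 = (-2 + (-32 - 40*sqrt(4)))/(1 + (-32 - 40*sqrt(4))) - 1*3728 = (-2 + (-32 - 40*2))/(1 + (-32 - 40*2)) - 3728 = (-2 + (-32 - 80))/(1 + (-32 - 80)) - 3728 = (-2 - 112)/(1 - 112) - 3728 = -114/(-111) - 3728 = -1/111*(-114) - 3728 = 38/37 - 3728 = -137898/37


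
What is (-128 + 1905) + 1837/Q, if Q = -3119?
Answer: 5540626/3119 ≈ 1776.4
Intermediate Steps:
(-128 + 1905) + 1837/Q = (-128 + 1905) + 1837/(-3119) = 1777 + 1837*(-1/3119) = 1777 - 1837/3119 = 5540626/3119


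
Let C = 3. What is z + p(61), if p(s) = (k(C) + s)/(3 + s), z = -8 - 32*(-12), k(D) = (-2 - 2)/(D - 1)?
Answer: 24123/64 ≈ 376.92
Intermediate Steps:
k(D) = -4/(-1 + D)
z = 376 (z = -8 + 384 = 376)
p(s) = (-2 + s)/(3 + s) (p(s) = (-4/(-1 + 3) + s)/(3 + s) = (-4/2 + s)/(3 + s) = (-4*1/2 + s)/(3 + s) = (-2 + s)/(3 + s))
z + p(61) = 376 + (-2 + 61)/(3 + 61) = 376 + 59/64 = 24123/64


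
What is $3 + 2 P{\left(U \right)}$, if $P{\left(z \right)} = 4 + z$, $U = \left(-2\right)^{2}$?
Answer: $19$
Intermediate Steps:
$U = 4$
$3 + 2 P{\left(U \right)} = 3 + 2 \left(4 + 4\right) = 3 + 2 \cdot 8 = 3 + 16 = 19$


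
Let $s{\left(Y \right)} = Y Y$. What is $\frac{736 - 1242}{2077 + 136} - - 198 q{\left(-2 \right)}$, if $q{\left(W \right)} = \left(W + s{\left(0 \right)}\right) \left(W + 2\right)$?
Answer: $- \frac{506}{2213} \approx -0.22865$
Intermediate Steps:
$s{\left(Y \right)} = Y^{2}$
$q{\left(W \right)} = W \left(2 + W\right)$ ($q{\left(W \right)} = \left(W + 0^{2}\right) \left(W + 2\right) = \left(W + 0\right) \left(2 + W\right) = W \left(2 + W\right)$)
$\frac{736 - 1242}{2077 + 136} - - 198 q{\left(-2 \right)} = \frac{736 - 1242}{2077 + 136} - - 198 \left(- 2 \left(2 - 2\right)\right) = - \frac{506}{2213} - - 198 \left(\left(-2\right) 0\right) = \left(-506\right) \frac{1}{2213} - \left(-198\right) 0 = - \frac{506}{2213} - 0 = - \frac{506}{2213} + 0 = - \frac{506}{2213}$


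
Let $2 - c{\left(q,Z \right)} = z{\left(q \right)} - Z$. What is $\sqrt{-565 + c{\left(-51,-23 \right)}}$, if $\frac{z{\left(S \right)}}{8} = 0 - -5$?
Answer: $i \sqrt{626} \approx 25.02 i$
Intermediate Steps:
$z{\left(S \right)} = 40$ ($z{\left(S \right)} = 8 \left(0 - -5\right) = 8 \left(0 + 5\right) = 8 \cdot 5 = 40$)
$c{\left(q,Z \right)} = -38 + Z$ ($c{\left(q,Z \right)} = 2 - \left(40 - Z\right) = 2 + \left(-40 + Z\right) = -38 + Z$)
$\sqrt{-565 + c{\left(-51,-23 \right)}} = \sqrt{-565 - 61} = \sqrt{-626} = i \sqrt{626}$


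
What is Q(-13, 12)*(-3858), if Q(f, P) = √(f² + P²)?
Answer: -3858*√313 ≈ -68255.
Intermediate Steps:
Q(f, P) = √(P² + f²)
Q(-13, 12)*(-3858) = √(12² + (-13)²)*(-3858) = √(144 + 169)*(-3858) = √313*(-3858) = -3858*√313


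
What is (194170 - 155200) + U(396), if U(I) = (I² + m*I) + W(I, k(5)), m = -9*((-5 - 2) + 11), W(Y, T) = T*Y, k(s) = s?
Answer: 183510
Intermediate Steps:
m = -36 (m = -9*(-7 + 11) = -9*4 = -36)
U(I) = I² - 31*I (U(I) = (I² - 36*I) + 5*I = I² - 31*I)
(194170 - 155200) + U(396) = (194170 - 155200) + 396*(-31 + 396) = 38970 + 396*365 = 38970 + 144540 = 183510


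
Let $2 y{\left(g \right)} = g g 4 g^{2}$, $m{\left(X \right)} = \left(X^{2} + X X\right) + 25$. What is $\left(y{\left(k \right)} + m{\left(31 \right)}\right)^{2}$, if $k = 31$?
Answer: $3418760322121$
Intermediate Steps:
$m{\left(X \right)} = 25 + 2 X^{2}$ ($m{\left(X \right)} = \left(X^{2} + X^{2}\right) + 25 = 2 X^{2} + 25 = 25 + 2 X^{2}$)
$y{\left(g \right)} = 2 g^{4}$ ($y{\left(g \right)} = \frac{g g 4 g^{2}}{2} = \frac{g^{2} \cdot 4 g^{2}}{2} = \frac{4 g^{2} g^{2}}{2} = \frac{4 g^{4}}{2} = 2 g^{4}$)
$\left(y{\left(k \right)} + m{\left(31 \right)}\right)^{2} = \left(2 \cdot 31^{4} + \left(25 + 2 \cdot 31^{2}\right)\right)^{2} = \left(2 \cdot 923521 + \left(25 + 2 \cdot 961\right)\right)^{2} = \left(1847042 + \left(25 + 1922\right)\right)^{2} = \left(1847042 + 1947\right)^{2} = 1848989^{2} = 3418760322121$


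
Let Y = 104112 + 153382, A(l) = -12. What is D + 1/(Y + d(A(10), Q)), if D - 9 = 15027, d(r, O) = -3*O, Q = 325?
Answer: 3857019685/256519 ≈ 15036.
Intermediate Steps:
Y = 257494
D = 15036 (D = 9 + 15027 = 15036)
D + 1/(Y + d(A(10), Q)) = 15036 + 1/(257494 - 3*325) = 15036 + 1/(257494 - 975) = 15036 + 1/256519 = 3857019685/256519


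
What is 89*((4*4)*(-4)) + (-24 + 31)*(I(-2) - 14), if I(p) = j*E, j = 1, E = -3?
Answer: -5815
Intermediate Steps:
I(p) = -3 (I(p) = 1*(-3) = -3)
89*((4*4)*(-4)) + (-24 + 31)*(I(-2) - 14) = 89*((4*4)*(-4)) + (-24 + 31)*(-3 - 14) = 89*(16*(-4)) + 7*(-17) = 89*(-64) - 119 = -5696 - 119 = -5815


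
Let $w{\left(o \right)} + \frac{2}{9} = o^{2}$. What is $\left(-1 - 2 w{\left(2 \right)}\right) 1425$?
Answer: $- \frac{36575}{3} \approx -12192.0$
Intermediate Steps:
$w{\left(o \right)} = - \frac{2}{9} + o^{2}$
$\left(-1 - 2 w{\left(2 \right)}\right) 1425 = \left(-1 - 2 \left(- \frac{2}{9} + 2^{2}\right)\right) 1425 = \left(-1 - 2 \left(- \frac{2}{9} + 4\right)\right) 1425 = \left(-1 - \frac{68}{9}\right) 1425 = \left(- \frac{77}{9}\right) 1425 = - \frac{36575}{3}$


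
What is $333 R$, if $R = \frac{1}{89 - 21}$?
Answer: $\frac{333}{68} \approx 4.8971$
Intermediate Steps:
$R = \frac{1}{68} \approx 0.014706$
$333 R = 333 \cdot \frac{1}{68} = \frac{333}{68}$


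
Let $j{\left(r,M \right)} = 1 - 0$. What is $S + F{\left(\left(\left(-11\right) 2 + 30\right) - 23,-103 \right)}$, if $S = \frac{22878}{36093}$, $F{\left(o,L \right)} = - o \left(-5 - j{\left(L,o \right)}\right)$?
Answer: $- \frac{1075164}{12031} \approx -89.366$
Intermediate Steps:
$j{\left(r,M \right)} = 1$ ($j{\left(r,M \right)} = 1 + 0 = 1$)
$F{\left(o,L \right)} = 6 o$ ($F{\left(o,L \right)} = - o \left(-5 + \left(0 - 1\right)\right) = - o \left(-5 - 1\right) = - o \left(-6\right) = 6 o$)
$S = \frac{7626}{12031}$ ($S = 22878 \cdot \frac{1}{36093} = \frac{7626}{12031} \approx 0.63386$)
$S + F{\left(\left(\left(-11\right) 2 + 30\right) - 23,-103 \right)} = \frac{7626}{12031} + 6 \left(\left(\left(-11\right) 2 + 30\right) - 23\right) = \frac{7626}{12031} + 6 \left(\left(-22 + 30\right) - 23\right) = \frac{7626}{12031} + 6 \left(8 - 23\right) = \frac{7626}{12031} + 6 \left(-15\right) = \frac{7626}{12031} - 90 = - \frac{1075164}{12031}$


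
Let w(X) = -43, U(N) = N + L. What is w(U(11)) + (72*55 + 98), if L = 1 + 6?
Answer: 4015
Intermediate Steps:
L = 7
U(N) = 7 + N (U(N) = N + 7 = 7 + N)
w(U(11)) + (72*55 + 98) = -43 + (72*55 + 98) = -43 + (3960 + 98) = -43 + 4058 = 4015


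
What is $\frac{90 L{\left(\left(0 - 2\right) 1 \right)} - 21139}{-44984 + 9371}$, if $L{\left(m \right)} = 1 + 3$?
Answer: $\frac{20779}{35613} \approx 0.58347$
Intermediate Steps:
$L{\left(m \right)} = 4$
$\frac{90 L{\left(\left(0 - 2\right) 1 \right)} - 21139}{-44984 + 9371} = \frac{90 \cdot 4 - 21139}{-44984 + 9371} = \frac{360 - 21139}{-35613} = \left(-20779\right) \left(- \frac{1}{35613}\right) = \frac{20779}{35613}$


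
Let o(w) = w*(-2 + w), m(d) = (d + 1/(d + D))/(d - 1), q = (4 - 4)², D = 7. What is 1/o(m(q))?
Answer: 49/15 ≈ 3.2667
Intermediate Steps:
q = 0 (q = 0² = 0)
m(d) = (d + 1/(7 + d))/(-1 + d) (m(d) = (d + 1/(d + 7))/(d - 1) = (d + 1/(7 + d))/(-1 + d))
1/o(m(q)) = 1/(((1 + 0² + 7*0)/(-7 + 0² + 6*0))*(-2 + (1 + 0² + 7*0)/(-7 + 0² + 6*0))) = 1/(((1 + 0 + 0)/(-7 + 0 + 0))*(-2 + (1 + 0 + 0)/(-7 + 0 + 0))) = 1/((1/(-7))*(-2 + 1/(-7))) = 1/((-⅐*1)*(-2 - ⅐*1)) = 1/(-(-2 - ⅐)/7) = 1/(-⅐*(-15/7)) = 1/(15/49) = 49/15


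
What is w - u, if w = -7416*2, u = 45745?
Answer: -60577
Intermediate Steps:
w = -14832
w - u = -14832 - 1*45745 = -14832 - 45745 = -60577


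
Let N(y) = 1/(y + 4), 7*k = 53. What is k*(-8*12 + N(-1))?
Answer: -2173/3 ≈ -724.33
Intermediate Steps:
k = 53/7 (k = (⅐)*53 = 53/7 ≈ 7.5714)
N(y) = 1/(4 + y)
k*(-8*12 + N(-1)) = 53*(-8*12 + 1/(4 - 1))/7 = 53*(-96 + 1/3)/7 = 53*(-96 + ⅓)/7 = (53/7)*(-287/3) = -2173/3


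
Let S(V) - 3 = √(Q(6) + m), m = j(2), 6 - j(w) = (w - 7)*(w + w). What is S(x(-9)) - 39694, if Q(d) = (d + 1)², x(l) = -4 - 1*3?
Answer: -39691 + 5*√3 ≈ -39682.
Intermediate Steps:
x(l) = -7 (x(l) = -4 - 3 = -7)
j(w) = 6 - 2*w*(-7 + w) (j(w) = 6 - (w - 7)*(w + w) = 6 - (-7 + w)*2*w = 6 - 2*w*(-7 + w))
Q(d) = (1 + d)²
m = 26 (m = 6 - 2*2² + 14*2 = 6 - 2*4 + 28 = 6 - 8 + 28 = 26)
S(V) = 3 + 5*√3 (S(V) = 3 + √((1 + 6)² + 26) = 3 + √(7² + 26) = 3 + √(49 + 26) = 3 + √75 = 3 + 5*√3)
S(x(-9)) - 39694 = (3 + 5*√3) - 39694 = -39691 + 5*√3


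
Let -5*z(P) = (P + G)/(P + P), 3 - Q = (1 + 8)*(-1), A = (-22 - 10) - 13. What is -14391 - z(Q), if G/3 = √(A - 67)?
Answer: -143909/10 + I*√7/10 ≈ -14391.0 + 0.26458*I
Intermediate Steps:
A = -45 (A = -32 - 13 = -45)
G = 12*I*√7 (G = 3*√(-45 - 67) = 3*√(-112) = 3*(4*I*√7) = 12*I*√7 ≈ 31.749*I)
Q = 12 (Q = 3 - (1 + 8)*(-1) = 3 - 9*(-1) = 3 - 1*(-9) = 3 + 9 = 12)
z(P) = -(P + 12*I*√7)/(10*P) (z(P) = -(P + 12*I*√7)/(5*(P + P)) = -(P + 12*I*√7)/(5*(2*P)) = -(P + 12*I*√7)*1/(2*P)/5 = -(P + 12*I*√7)/(10*P))
-14391 - z(Q) = -14391 - (-1*12 - 12*I*√7)/(10*12) = -14391 - (-12 - 12*I*√7)/(10*12) = -14391 - (-⅒ - I*√7/10) = -14391 + (⅒ + I*√7/10) = -143909/10 + I*√7/10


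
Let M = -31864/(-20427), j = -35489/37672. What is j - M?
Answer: -1925314411/769525944 ≈ -2.5019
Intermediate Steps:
j = -35489/37672 (j = -35489*1/37672 = -35489/37672 ≈ -0.94205)
M = 31864/20427 (M = -31864*(-1/20427) = 31864/20427 ≈ 1.5599)
j - M = -35489/37672 - 1*31864/20427 = -35489/37672 - 31864/20427 = -1925314411/769525944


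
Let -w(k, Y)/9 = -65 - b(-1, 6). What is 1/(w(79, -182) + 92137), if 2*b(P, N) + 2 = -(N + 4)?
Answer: 1/92668 ≈ 1.0791e-5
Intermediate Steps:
b(P, N) = -3 - N/2 (b(P, N) = -1 + (-(N + 4))/2 = -1 + (-(4 + N))/2 = -1 + (-4 - N)/2 = -1 + (-2 - N/2) = -3 - N/2)
w(k, Y) = 531 (w(k, Y) = -9*(-65 - (-3 - ½*6)) = -9*(-65 - (-3 - 3)) = -9*(-65 - 1*(-6)) = -9*(-65 + 6) = -9*(-59) = 531)
1/(w(79, -182) + 92137) = 1/(531 + 92137) = 1/92668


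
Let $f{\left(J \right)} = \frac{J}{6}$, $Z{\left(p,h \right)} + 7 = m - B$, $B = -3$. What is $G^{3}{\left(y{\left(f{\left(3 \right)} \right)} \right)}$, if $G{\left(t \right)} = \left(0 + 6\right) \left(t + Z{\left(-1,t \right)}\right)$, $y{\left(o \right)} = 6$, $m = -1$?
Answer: $216$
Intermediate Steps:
$Z{\left(p,h \right)} = -5$ ($Z{\left(p,h \right)} = -7 - -2 = -7 + \left(-1 + 3\right) = -7 + 2 = -5$)
$f{\left(J \right)} = \frac{J}{6}$ ($f{\left(J \right)} = J \frac{1}{6} = \frac{J}{6}$)
$G{\left(t \right)} = -30 + 6 t$ ($G{\left(t \right)} = \left(0 + 6\right) \left(t - 5\right) = 6 \left(-5 + t\right) = -30 + 6 t$)
$G^{3}{\left(y{\left(f{\left(3 \right)} \right)} \right)} = \left(-30 + 6 \cdot 6\right)^{3} = \left(-30 + 36\right)^{3} = 6^{3} = 216$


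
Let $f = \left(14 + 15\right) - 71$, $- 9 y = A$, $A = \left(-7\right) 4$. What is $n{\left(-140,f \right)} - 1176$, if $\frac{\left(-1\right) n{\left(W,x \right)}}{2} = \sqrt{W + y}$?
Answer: $-1176 - \frac{8 i \sqrt{77}}{3} \approx -1176.0 - 23.4 i$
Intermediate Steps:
$A = -28$
$y = \frac{28}{9}$ ($y = \left(- \frac{1}{9}\right) \left(-28\right) = \frac{28}{9} \approx 3.1111$)
$f = -42$ ($f = 29 - 71 = -42$)
$n{\left(W,x \right)} = - 2 \sqrt{\frac{28}{9} + W}$ ($n{\left(W,x \right)} = - 2 \sqrt{W + \frac{28}{9}} = - 2 \sqrt{\frac{28}{9} + W}$)
$n{\left(-140,f \right)} - 1176 = - \frac{2 \sqrt{28 + 9 \left(-140\right)}}{3} - 1176 = - \frac{2 \sqrt{28 - 1260}}{3} - 1176 = - \frac{2 \sqrt{-1232}}{3} - 1176 = - \frac{2 \cdot 4 i \sqrt{77}}{3} - 1176 = - \frac{8 i \sqrt{77}}{3} - 1176 = -1176 - \frac{8 i \sqrt{77}}{3}$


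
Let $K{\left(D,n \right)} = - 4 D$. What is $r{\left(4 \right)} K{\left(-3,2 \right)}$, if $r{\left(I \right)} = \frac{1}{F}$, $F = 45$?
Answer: $\frac{4}{15} \approx 0.26667$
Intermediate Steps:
$r{\left(I \right)} = \frac{1}{45}$
$r{\left(4 \right)} K{\left(-3,2 \right)} = \frac{\left(-4\right) \left(-3\right)}{45} = \frac{1}{45} \cdot 12 = \frac{4}{15}$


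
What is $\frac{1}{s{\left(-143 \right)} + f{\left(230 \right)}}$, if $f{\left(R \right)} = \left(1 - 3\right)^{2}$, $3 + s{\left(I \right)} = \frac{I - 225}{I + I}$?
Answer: $\frac{143}{327} \approx 0.43731$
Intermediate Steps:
$s{\left(I \right)} = -3 + \frac{-225 + I}{2 I}$ ($s{\left(I \right)} = -3 + \frac{I - 225}{I + I} = -3 + \frac{-225 + I}{2 I}$)
$f{\left(R \right)} = 4$ ($f{\left(R \right)} = \left(-2\right)^{2} = 4$)
$\frac{1}{s{\left(-143 \right)} + f{\left(230 \right)}} = \frac{1}{\frac{5 \left(-45 - -143\right)}{2 \left(-143\right)} + 4} = \frac{1}{\frac{5}{2} \left(- \frac{1}{143}\right) \left(-45 + 143\right) + 4} = \frac{1}{\frac{5}{2} \left(- \frac{1}{143}\right) 98 + 4} = \frac{1}{- \frac{245}{143} + 4} = \frac{1}{\frac{327}{143}} = \frac{143}{327}$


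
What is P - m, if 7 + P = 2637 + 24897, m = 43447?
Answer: -15920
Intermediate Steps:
P = 27527 (P = -7 + (2637 + 24897) = -7 + 27534 = 27527)
P - m = 27527 - 1*43447 = 27527 - 43447 = -15920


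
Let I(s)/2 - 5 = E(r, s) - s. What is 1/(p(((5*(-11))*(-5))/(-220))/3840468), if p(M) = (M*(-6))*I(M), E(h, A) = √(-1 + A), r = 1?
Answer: 25603120/661 - 30723744*I/3305 ≈ 38734.0 - 9296.1*I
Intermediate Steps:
I(s) = 10 - 2*s + 2*√(-1 + s) (I(s) = 10 + 2*(√(-1 + s) - s) = 10 + (-2*s + 2*√(-1 + s)) = 10 - 2*s + 2*√(-1 + s))
p(M) = -6*M*(10 - 2*M + 2*√(-1 + M)) (p(M) = (M*(-6))*(10 - 2*M + 2*√(-1 + M)) = (-6*M)*(10 - 2*M + 2*√(-1 + M)) = -6*M*(10 - 2*M + 2*√(-1 + M)))
1/(p(((5*(-11))*(-5))/(-220))/3840468) = 1/((12*(((5*(-11))*(-5))/(-220))*(-5 + ((5*(-11))*(-5))/(-220) - √(-1 + ((5*(-11))*(-5))/(-220))))/3840468) = 1/((12*(-55*(-5)*(-1/220))*(-5 - 55*(-5)*(-1/220) - √(-1 - 55*(-5)*(-1/220))))*(1/3840468)) = 1/((12*(275*(-1/220))*(-5 + 275*(-1/220) - √(-1 + 275*(-1/220))))*(1/3840468)) = 1/((12*(-5/4)*(-5 - 5/4 - √(-1 - 5/4)))*(1/3840468)) = 1/((12*(-5/4)*(-5 - 5/4 - √(-9/4)))*(1/3840468)) = 1/((12*(-5/4)*(-5 - 5/4 - 3*I/2))*(1/3840468)) = 1/((12*(-5/4)*(-25/4 - 3*I/2))*(1/3840468)) = 1/((375/4 + 45*I/2)*(1/3840468)) = 1/(125/5120624 + 15*I/2560312) = 26220790149376*(125/5120624 - 15*I/2560312)/16525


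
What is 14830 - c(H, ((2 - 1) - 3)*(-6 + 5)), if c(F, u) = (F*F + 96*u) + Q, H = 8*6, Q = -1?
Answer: 12335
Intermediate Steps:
H = 48
c(F, u) = -1 + F**2 + 96*u (c(F, u) = (F*F + 96*u) - 1 = (F**2 + 96*u) - 1 = -1 + F**2 + 96*u)
14830 - c(H, ((2 - 1) - 3)*(-6 + 5)) = 14830 - (-1 + 48**2 + 96*(((2 - 1) - 3)*(-6 + 5))) = 14830 - (-1 + 2304 + 96*((1 - 3)*(-1))) = 14830 - (-1 + 2304 + 96*(-2*(-1))) = 14830 - (-1 + 2304 + 96*2) = 14830 - (-1 + 2304 + 192) = 14830 - 1*2495 = 14830 - 2495 = 12335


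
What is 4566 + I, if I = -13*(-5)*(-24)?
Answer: 3006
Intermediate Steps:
I = -1560 (I = 65*(-24) = -1560)
4566 + I = 4566 - 1560 = 3006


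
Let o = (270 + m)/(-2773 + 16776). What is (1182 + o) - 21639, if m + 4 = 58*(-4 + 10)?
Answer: -286458757/14003 ≈ -20457.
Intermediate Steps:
m = 344 (m = -4 + 58*(-4 + 10) = -4 + 58*6 = -4 + 348 = 344)
o = 614/14003 (o = (270 + 344)/(-2773 + 16776) = 614/14003 ≈ 0.043848)
(1182 + o) - 21639 = (1182 + 614/14003) - 21639 = 16552160/14003 - 21639 = -286458757/14003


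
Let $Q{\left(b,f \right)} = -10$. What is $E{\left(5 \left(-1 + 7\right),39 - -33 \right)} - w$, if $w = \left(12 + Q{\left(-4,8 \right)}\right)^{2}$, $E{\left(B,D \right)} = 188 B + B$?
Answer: $5666$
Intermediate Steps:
$E{\left(B,D \right)} = 189 B$
$w = 4$ ($w = \left(12 - 10\right)^{2} = 2^{2} = 4$)
$E{\left(5 \left(-1 + 7\right),39 - -33 \right)} - w = 189 \cdot 5 \left(-1 + 7\right) - 4 = 189 \cdot 5 \cdot 6 - 4 = 189 \cdot 30 - 4 = 5670 - 4 = 5666$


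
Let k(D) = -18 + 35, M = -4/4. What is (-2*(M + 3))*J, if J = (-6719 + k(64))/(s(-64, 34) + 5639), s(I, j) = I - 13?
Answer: 4468/927 ≈ 4.8198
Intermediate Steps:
M = -1 (M = -4*¼ = -1)
k(D) = 17
s(I, j) = -13 + I
J = -1117/927 (J = (-6719 + 17)/((-13 - 64) + 5639) = -6702/(-77 + 5639) = -6702/5562 = -6702*1/5562 = -1117/927 ≈ -1.2050)
(-2*(M + 3))*J = -2*(-1 + 3)*(-1117/927) = -2*2*(-1117/927) = -4*(-1117/927) = 4468/927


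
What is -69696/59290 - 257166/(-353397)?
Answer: -12924222/28860755 ≈ -0.44781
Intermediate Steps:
-69696/59290 - 257166/(-353397) = -69696*1/59290 - 257166*(-1/353397) = -288/245 + 85722/117799 = -12924222/28860755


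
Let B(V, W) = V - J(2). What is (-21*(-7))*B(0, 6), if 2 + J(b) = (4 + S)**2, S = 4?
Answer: -9114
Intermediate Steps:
J(b) = 62 (J(b) = -2 + (4 + 4)**2 = -2 + 8**2 = -2 + 64 = 62)
B(V, W) = -62 + V (B(V, W) = V - 1*62 = V - 62 = -62 + V)
(-21*(-7))*B(0, 6) = (-21*(-7))*(-62 + 0) = 147*(-62) = -9114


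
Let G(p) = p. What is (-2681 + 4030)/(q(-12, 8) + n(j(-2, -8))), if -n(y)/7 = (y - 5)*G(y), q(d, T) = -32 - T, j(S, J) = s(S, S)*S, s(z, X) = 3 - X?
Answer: -1349/1090 ≈ -1.2376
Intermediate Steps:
j(S, J) = S*(3 - S) (j(S, J) = (3 - S)*S = S*(3 - S))
n(y) = -7*y*(-5 + y) (n(y) = -7*(y - 5)*y = -7*(-5 + y)*y = -7*y*(-5 + y))
(-2681 + 4030)/(q(-12, 8) + n(j(-2, -8))) = (-2681 + 4030)/((-32 - 1*8) + 7*(-2*(3 - 1*(-2)))*(5 - (-2)*(3 - 1*(-2)))) = 1349/((-32 - 8) + 7*(-2*(3 + 2))*(5 - (-2)*(3 + 2))) = 1349/(-40 + 7*(-2*5)*(5 - (-2)*5)) = 1349/(-40 + 7*(-10)*(5 - 1*(-10))) = 1349/(-40 + 7*(-10)*(5 + 10)) = 1349/(-40 + 7*(-10)*15) = 1349/(-40 - 1050) = 1349/(-1090) = 1349*(-1/1090) = -1349/1090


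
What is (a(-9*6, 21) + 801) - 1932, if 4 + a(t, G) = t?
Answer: -1189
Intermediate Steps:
a(t, G) = -4 + t
(a(-9*6, 21) + 801) - 1932 = ((-4 - 9*6) + 801) - 1932 = ((-4 - 54) + 801) - 1932 = (-58 + 801) - 1932 = 743 - 1932 = -1189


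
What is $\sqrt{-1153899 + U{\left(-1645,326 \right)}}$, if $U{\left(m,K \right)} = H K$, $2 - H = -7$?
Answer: $3 i \sqrt{127885} \approx 1072.8 i$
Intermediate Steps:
$H = 9$ ($H = 2 - -7 = 2 + 7 = 9$)
$U{\left(m,K \right)} = 9 K$
$\sqrt{-1153899 + U{\left(-1645,326 \right)}} = \sqrt{-1153899 + 9 \cdot 326} = \sqrt{-1153899 + 2934} = \sqrt{-1150965} = 3 i \sqrt{127885}$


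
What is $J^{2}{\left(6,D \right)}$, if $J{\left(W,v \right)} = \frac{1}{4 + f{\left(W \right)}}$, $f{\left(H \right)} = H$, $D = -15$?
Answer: $\frac{1}{100} \approx 0.01$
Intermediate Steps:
$J{\left(W,v \right)} = \frac{1}{4 + W}$
$J^{2}{\left(6,D \right)} = \left(\frac{1}{4 + 6}\right)^{2} = \left(\frac{1}{10}\right)^{2} = \frac{1}{100}$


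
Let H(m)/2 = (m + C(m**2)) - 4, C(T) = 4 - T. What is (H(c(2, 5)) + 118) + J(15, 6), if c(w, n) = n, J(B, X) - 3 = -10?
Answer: 71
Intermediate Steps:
J(B, X) = -7 (J(B, X) = 3 - 10 = -7)
H(m) = -2*m**2 + 2*m (H(m) = 2*((m + (4 - m**2)) - 4) = 2*((4 + m - m**2) - 4) = 2*(m - m**2) = -2*m**2 + 2*m)
(H(c(2, 5)) + 118) + J(15, 6) = (2*5*(1 - 1*5) + 118) - 7 = (2*5*(1 - 5) + 118) - 7 = (2*5*(-4) + 118) - 7 = (-40 + 118) - 7 = 78 - 7 = 71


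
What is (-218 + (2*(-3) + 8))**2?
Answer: 46656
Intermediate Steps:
(-218 + (2*(-3) + 8))**2 = (-218 + (-6 + 8))**2 = (-218 + 2)**2 = (-216)**2 = 46656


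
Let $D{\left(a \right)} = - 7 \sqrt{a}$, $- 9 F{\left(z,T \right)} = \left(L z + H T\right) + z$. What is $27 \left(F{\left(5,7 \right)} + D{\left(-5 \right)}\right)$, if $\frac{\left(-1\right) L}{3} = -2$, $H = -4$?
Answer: $-21 - 189 i \sqrt{5} \approx -21.0 - 422.62 i$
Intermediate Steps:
$L = 6$ ($L = \left(-3\right) \left(-2\right) = 6$)
$F{\left(z,T \right)} = - \frac{7 z}{9} + \frac{4 T}{9}$ ($F{\left(z,T \right)} = - \frac{\left(6 z - 4 T\right) + z}{9} = - \frac{\left(- 4 T + 6 z\right) + z}{9} = - \frac{- 4 T + 7 z}{9} = - \frac{7 z}{9} + \frac{4 T}{9}$)
$27 \left(F{\left(5,7 \right)} + D{\left(-5 \right)}\right) = 27 \left(\left(\left(- \frac{7}{9}\right) 5 + \frac{4}{9} \cdot 7\right) - 7 \sqrt{-5}\right) = 27 \left(\left(- \frac{35}{9} + \frac{28}{9}\right) - 7 i \sqrt{5}\right) = 27 \left(- \frac{7}{9} - 7 i \sqrt{5}\right) = -21 - 189 i \sqrt{5}$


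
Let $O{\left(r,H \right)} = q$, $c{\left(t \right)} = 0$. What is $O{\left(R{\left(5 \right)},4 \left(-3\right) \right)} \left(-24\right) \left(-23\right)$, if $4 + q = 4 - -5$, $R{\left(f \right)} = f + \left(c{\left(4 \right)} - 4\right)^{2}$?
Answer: $2760$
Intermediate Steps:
$R{\left(f \right)} = 16 + f$ ($R{\left(f \right)} = f + \left(0 - 4\right)^{2} = f + \left(-4\right)^{2} = f + 16 = 16 + f$)
$q = 5$ ($q = -4 + \left(4 - -5\right) = -4 + \left(4 + 5\right) = -4 + 9 = 5$)
$O{\left(r,H \right)} = 5$
$O{\left(R{\left(5 \right)},4 \left(-3\right) \right)} \left(-24\right) \left(-23\right) = 5 \left(-24\right) \left(-23\right) = \left(-120\right) \left(-23\right) = 2760$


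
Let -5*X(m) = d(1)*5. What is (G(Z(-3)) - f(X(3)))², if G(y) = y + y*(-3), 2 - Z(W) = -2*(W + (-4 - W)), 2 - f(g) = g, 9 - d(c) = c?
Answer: 4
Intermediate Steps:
d(c) = 9 - c
X(m) = -8 (X(m) = -(9 - 1*1)*5/5 = -(9 - 1)*5/5 = -8*5/5 = -⅕*40 = -8)
f(g) = 2 - g
Z(W) = -6 (Z(W) = 2 - (-2)*(W + (-4 - W)) = 2 - (-2)*(-4) = 2 - 1*8 = 2 - 8 = -6)
G(y) = -2*y (G(y) = y - 3*y = -2*y)
(G(Z(-3)) - f(X(3)))² = (-2*(-6) - (2 - 1*(-8)))² = (12 - (2 + 8))² = (12 - 1*10)² = (12 - 10)² = 2² = 4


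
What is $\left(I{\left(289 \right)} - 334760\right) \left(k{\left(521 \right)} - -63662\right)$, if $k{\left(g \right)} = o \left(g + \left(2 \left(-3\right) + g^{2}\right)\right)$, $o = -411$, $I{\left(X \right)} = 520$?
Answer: $37338035296960$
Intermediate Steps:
$k{\left(g \right)} = 2466 - 411 g - 411 g^{2}$ ($k{\left(g \right)} = - 411 \left(g + \left(2 \left(-3\right) + g^{2}\right)\right) = - 411 \left(g + \left(-6 + g^{2}\right)\right) = - 411 \left(-6 + g + g^{2}\right) = 2466 - 411 g - 411 g^{2}$)
$\left(I{\left(289 \right)} - 334760\right) \left(k{\left(521 \right)} - -63662\right) = \left(520 - 334760\right) \left(\left(2466 - 214131 - 411 \cdot 521^{2}\right) - -63662\right) = - 334240 \left(\left(2466 - 214131 - 111562251\right) + 63662\right) = - 334240 \left(-111773916 + 63662\right) = \left(-334240\right) \left(-111710254\right) = 37338035296960$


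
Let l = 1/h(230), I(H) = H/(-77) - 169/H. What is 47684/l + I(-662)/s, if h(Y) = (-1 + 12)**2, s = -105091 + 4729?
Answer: 9839087363699325/1705284196 ≈ 5.7698e+6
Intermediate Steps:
I(H) = -169/H - H/77 (I(H) = H*(-1/77) - 169/H = -H/77 - 169/H = -169/H - H/77)
s = -100362
h(Y) = 121 (h(Y) = 11**2 = 121)
l = 1/121 ≈ 0.0082645
47684/l + I(-662)/s = 47684/(1/121) + (-169/(-662) - 1/77*(-662))/(-100362) = 47684*121 + (-169*(-1/662) + 662/77)*(-1/100362) = 5769764 + (169/662 + 662/77)*(-1/100362) = 5769764 + (451257/50974)*(-1/100362) = 5769764 - 150419/1705284196 = 9839087363699325/1705284196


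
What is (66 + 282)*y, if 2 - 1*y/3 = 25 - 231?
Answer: 217152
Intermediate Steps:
y = 624 (y = 6 - 3*(25 - 231) = 6 - 3*(-206) = 6 + 618 = 624)
(66 + 282)*y = (66 + 282)*624 = 348*624 = 217152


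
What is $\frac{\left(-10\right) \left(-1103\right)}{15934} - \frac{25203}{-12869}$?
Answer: $\frac{271764836}{102527323} \approx 2.6507$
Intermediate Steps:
$\frac{\left(-10\right) \left(-1103\right)}{15934} - \frac{25203}{-12869} = 11030 \cdot \frac{1}{15934} - - \frac{25203}{12869} = \frac{5515}{7967} + \frac{25203}{12869} = \frac{271764836}{102527323}$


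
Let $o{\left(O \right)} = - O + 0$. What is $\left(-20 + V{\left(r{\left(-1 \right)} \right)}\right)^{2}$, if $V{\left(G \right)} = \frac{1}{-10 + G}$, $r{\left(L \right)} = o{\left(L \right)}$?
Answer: $\frac{32761}{81} \approx 404.46$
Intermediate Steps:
$o{\left(O \right)} = - O$
$r{\left(L \right)} = - L$
$\left(-20 + V{\left(r{\left(-1 \right)} \right)}\right)^{2} = \left(-20 + \frac{1}{-10 - -1}\right)^{2} = \left(-20 + \frac{1}{-10 + 1}\right)^{2} = \left(-20 + \frac{1}{-9}\right)^{2} = \left(-20 - \frac{1}{9}\right)^{2} = \left(- \frac{181}{9}\right)^{2} = \frac{32761}{81}$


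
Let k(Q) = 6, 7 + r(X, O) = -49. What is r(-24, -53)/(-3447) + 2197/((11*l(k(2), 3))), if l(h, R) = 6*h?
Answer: 281305/50556 ≈ 5.5642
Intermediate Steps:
r(X, O) = -56 (r(X, O) = -7 - 49 = -56)
r(-24, -53)/(-3447) + 2197/((11*l(k(2), 3))) = -56/(-3447) + 2197/((11*(6*6))) = -56*(-1/3447) + 2197/((11*36)) = 56/3447 + 2197/396 = 281305/50556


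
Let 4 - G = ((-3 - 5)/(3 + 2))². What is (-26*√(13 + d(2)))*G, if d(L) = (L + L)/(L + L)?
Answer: -936*√14/25 ≈ -140.09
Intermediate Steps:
d(L) = 1 (d(L) = (2*L)/((2*L)) = (2*L)*(1/(2*L)) = 1)
G = 36/25 (G = 4 - ((-3 - 5)/(3 + 2))² = 4 - (-8/5)² = 4 - 1*64/25 = 4 - 64/25 = 36/25 ≈ 1.4400)
(-26*√(13 + d(2)))*G = -26*√(13 + 1)*(36/25) = -26*√14*(36/25) = -936*√14/25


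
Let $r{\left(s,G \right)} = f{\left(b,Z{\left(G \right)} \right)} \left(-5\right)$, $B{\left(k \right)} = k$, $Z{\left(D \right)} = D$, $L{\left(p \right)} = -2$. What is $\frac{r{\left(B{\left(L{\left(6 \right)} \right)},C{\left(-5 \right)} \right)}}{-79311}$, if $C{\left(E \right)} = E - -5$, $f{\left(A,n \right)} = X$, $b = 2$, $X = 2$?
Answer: $\frac{10}{79311} \approx 0.00012609$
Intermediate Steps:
$f{\left(A,n \right)} = 2$
$C{\left(E \right)} = 5 + E$ ($C{\left(E \right)} = E + 5 = 5 + E$)
$r{\left(s,G \right)} = -10$ ($r{\left(s,G \right)} = 2 \left(-5\right) = -10$)
$\frac{r{\left(B{\left(L{\left(6 \right)} \right)},C{\left(-5 \right)} \right)}}{-79311} = - \frac{10}{-79311} = \left(-10\right) \left(- \frac{1}{79311}\right) = \frac{10}{79311}$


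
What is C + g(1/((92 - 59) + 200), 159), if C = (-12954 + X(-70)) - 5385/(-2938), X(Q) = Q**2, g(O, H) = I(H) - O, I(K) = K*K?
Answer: 11794063525/684554 ≈ 17229.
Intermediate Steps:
I(K) = K**2
g(O, H) = H**2 - O
C = -23657267/2938 (C = (-12954 + (-70)**2) - 5385/(-2938) = (-12954 + 4900) - 5385*(-1/2938) = -8054 + 5385/2938 = -23657267/2938 ≈ -8052.2)
C + g(1/((92 - 59) + 200), 159) = -23657267/2938 + (159**2 - 1/((92 - 59) + 200)) = -23657267/2938 + (25281 - 1/(33 + 200)) = -23657267/2938 + (25281 - 1/233) = -23657267/2938 + 5890472/233 = 11794063525/684554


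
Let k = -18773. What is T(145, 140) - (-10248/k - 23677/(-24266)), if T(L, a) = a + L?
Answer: 129137334841/455545618 ≈ 283.48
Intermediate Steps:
T(L, a) = L + a
T(145, 140) - (-10248/k - 23677/(-24266)) = (145 + 140) - (-10248/(-18773) - 23677/(-24266)) = 285 - (-10248*(-1/18773) - 23677*(-1/24266)) = 285 - (10248/18773 + 23677/24266) = 285 - 1*693166289/455545618 = 285 - 693166289/455545618 = 129137334841/455545618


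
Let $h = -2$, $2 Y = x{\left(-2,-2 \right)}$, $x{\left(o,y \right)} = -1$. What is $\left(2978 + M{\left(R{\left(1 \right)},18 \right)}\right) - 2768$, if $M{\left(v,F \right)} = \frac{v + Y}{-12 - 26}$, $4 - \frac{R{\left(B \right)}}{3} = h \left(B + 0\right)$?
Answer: $\frac{15925}{76} \approx 209.54$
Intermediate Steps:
$Y = - \frac{1}{2}$ ($Y = \frac{1}{2} \left(-1\right) = - \frac{1}{2} \approx -0.5$)
$R{\left(B \right)} = 12 + 6 B$ ($R{\left(B \right)} = 12 - 3 \left(- 2 \left(B + 0\right)\right) = 12 - 3 \left(- 2 B\right) = 12 + 6 B$)
$M{\left(v,F \right)} = \frac{1}{76} - \frac{v}{38}$ ($M{\left(v,F \right)} = \frac{v - \frac{1}{2}}{-12 - 26} = \frac{- \frac{1}{2} + v}{-38} = \left(- \frac{1}{2} + v\right) \left(- \frac{1}{38}\right) = \frac{1}{76} - \frac{v}{38}$)
$\left(2978 + M{\left(R{\left(1 \right)},18 \right)}\right) - 2768 = \left(2978 + \left(\frac{1}{76} - \frac{12 + 6 \cdot 1}{38}\right)\right) - 2768 = \left(2978 + \left(\frac{1}{76} - \frac{12 + 6}{38}\right)\right) - 2768 = \left(2978 + \left(\frac{1}{76} - \frac{9}{19}\right)\right) - 2768 = \left(2978 - \frac{35}{76}\right) - 2768 = \frac{226293}{76} - 2768 = \frac{15925}{76}$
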